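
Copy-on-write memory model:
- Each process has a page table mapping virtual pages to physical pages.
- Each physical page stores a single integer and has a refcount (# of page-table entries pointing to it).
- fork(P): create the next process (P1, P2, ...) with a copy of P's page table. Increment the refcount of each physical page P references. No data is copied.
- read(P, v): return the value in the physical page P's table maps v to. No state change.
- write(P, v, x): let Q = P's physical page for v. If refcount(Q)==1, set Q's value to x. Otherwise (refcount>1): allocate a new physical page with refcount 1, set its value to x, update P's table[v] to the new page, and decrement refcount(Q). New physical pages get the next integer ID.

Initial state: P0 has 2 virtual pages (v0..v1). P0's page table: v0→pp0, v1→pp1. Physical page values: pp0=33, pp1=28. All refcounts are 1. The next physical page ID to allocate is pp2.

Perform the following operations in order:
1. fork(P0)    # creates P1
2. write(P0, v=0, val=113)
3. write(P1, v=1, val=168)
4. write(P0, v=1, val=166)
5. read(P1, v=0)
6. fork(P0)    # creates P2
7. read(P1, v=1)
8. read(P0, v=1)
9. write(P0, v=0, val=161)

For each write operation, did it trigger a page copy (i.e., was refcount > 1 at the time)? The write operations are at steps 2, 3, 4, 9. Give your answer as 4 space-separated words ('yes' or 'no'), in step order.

Op 1: fork(P0) -> P1. 2 ppages; refcounts: pp0:2 pp1:2
Op 2: write(P0, v0, 113). refcount(pp0)=2>1 -> COPY to pp2. 3 ppages; refcounts: pp0:1 pp1:2 pp2:1
Op 3: write(P1, v1, 168). refcount(pp1)=2>1 -> COPY to pp3. 4 ppages; refcounts: pp0:1 pp1:1 pp2:1 pp3:1
Op 4: write(P0, v1, 166). refcount(pp1)=1 -> write in place. 4 ppages; refcounts: pp0:1 pp1:1 pp2:1 pp3:1
Op 5: read(P1, v0) -> 33. No state change.
Op 6: fork(P0) -> P2. 4 ppages; refcounts: pp0:1 pp1:2 pp2:2 pp3:1
Op 7: read(P1, v1) -> 168. No state change.
Op 8: read(P0, v1) -> 166. No state change.
Op 9: write(P0, v0, 161). refcount(pp2)=2>1 -> COPY to pp4. 5 ppages; refcounts: pp0:1 pp1:2 pp2:1 pp3:1 pp4:1

yes yes no yes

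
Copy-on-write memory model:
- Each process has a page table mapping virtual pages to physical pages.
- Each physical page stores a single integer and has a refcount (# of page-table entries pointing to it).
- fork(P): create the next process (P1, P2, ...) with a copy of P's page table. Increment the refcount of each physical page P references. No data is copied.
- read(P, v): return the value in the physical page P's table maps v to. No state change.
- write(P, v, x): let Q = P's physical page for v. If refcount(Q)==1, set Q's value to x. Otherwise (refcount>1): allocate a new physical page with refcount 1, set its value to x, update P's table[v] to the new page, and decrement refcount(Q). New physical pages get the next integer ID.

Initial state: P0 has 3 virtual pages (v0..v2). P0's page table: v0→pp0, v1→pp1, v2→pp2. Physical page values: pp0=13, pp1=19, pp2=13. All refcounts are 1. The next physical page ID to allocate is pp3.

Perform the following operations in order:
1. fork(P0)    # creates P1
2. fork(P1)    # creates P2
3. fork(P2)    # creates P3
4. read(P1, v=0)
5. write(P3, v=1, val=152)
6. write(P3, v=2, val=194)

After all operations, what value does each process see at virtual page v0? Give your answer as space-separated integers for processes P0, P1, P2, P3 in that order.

Op 1: fork(P0) -> P1. 3 ppages; refcounts: pp0:2 pp1:2 pp2:2
Op 2: fork(P1) -> P2. 3 ppages; refcounts: pp0:3 pp1:3 pp2:3
Op 3: fork(P2) -> P3. 3 ppages; refcounts: pp0:4 pp1:4 pp2:4
Op 4: read(P1, v0) -> 13. No state change.
Op 5: write(P3, v1, 152). refcount(pp1)=4>1 -> COPY to pp3. 4 ppages; refcounts: pp0:4 pp1:3 pp2:4 pp3:1
Op 6: write(P3, v2, 194). refcount(pp2)=4>1 -> COPY to pp4. 5 ppages; refcounts: pp0:4 pp1:3 pp2:3 pp3:1 pp4:1
P0: v0 -> pp0 = 13
P1: v0 -> pp0 = 13
P2: v0 -> pp0 = 13
P3: v0 -> pp0 = 13

Answer: 13 13 13 13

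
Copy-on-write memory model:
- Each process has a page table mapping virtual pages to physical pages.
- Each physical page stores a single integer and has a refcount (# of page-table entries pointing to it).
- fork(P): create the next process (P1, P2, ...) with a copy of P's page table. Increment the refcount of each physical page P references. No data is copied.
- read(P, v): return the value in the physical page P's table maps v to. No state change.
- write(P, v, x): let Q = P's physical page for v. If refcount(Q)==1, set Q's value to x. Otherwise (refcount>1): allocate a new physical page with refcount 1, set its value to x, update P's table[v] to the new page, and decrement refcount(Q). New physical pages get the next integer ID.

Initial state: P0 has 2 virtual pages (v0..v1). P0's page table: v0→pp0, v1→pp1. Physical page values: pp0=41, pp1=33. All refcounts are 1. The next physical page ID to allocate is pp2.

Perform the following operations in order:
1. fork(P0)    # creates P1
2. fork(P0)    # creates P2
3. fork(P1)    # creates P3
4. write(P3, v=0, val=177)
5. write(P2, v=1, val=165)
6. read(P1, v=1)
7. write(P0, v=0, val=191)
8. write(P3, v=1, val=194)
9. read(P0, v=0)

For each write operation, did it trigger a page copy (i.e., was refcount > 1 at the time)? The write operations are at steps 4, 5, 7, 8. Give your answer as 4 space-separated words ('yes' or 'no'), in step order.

Op 1: fork(P0) -> P1. 2 ppages; refcounts: pp0:2 pp1:2
Op 2: fork(P0) -> P2. 2 ppages; refcounts: pp0:3 pp1:3
Op 3: fork(P1) -> P3. 2 ppages; refcounts: pp0:4 pp1:4
Op 4: write(P3, v0, 177). refcount(pp0)=4>1 -> COPY to pp2. 3 ppages; refcounts: pp0:3 pp1:4 pp2:1
Op 5: write(P2, v1, 165). refcount(pp1)=4>1 -> COPY to pp3. 4 ppages; refcounts: pp0:3 pp1:3 pp2:1 pp3:1
Op 6: read(P1, v1) -> 33. No state change.
Op 7: write(P0, v0, 191). refcount(pp0)=3>1 -> COPY to pp4. 5 ppages; refcounts: pp0:2 pp1:3 pp2:1 pp3:1 pp4:1
Op 8: write(P3, v1, 194). refcount(pp1)=3>1 -> COPY to pp5. 6 ppages; refcounts: pp0:2 pp1:2 pp2:1 pp3:1 pp4:1 pp5:1
Op 9: read(P0, v0) -> 191. No state change.

yes yes yes yes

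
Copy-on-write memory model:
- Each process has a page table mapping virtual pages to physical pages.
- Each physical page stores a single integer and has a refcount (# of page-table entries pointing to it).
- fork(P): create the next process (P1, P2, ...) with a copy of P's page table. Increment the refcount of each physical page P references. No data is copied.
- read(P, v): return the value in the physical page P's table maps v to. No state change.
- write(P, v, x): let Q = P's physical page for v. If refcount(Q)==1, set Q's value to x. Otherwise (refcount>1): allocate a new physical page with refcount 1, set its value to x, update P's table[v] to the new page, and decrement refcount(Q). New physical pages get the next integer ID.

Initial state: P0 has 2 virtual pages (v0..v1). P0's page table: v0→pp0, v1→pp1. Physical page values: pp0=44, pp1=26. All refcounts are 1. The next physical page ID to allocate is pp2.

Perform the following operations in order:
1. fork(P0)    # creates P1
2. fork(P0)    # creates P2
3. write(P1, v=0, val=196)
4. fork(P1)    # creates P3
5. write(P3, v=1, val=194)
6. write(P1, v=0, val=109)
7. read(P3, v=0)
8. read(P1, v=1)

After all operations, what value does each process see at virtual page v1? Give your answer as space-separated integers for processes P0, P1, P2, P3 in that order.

Op 1: fork(P0) -> P1. 2 ppages; refcounts: pp0:2 pp1:2
Op 2: fork(P0) -> P2. 2 ppages; refcounts: pp0:3 pp1:3
Op 3: write(P1, v0, 196). refcount(pp0)=3>1 -> COPY to pp2. 3 ppages; refcounts: pp0:2 pp1:3 pp2:1
Op 4: fork(P1) -> P3. 3 ppages; refcounts: pp0:2 pp1:4 pp2:2
Op 5: write(P3, v1, 194). refcount(pp1)=4>1 -> COPY to pp3. 4 ppages; refcounts: pp0:2 pp1:3 pp2:2 pp3:1
Op 6: write(P1, v0, 109). refcount(pp2)=2>1 -> COPY to pp4. 5 ppages; refcounts: pp0:2 pp1:3 pp2:1 pp3:1 pp4:1
Op 7: read(P3, v0) -> 196. No state change.
Op 8: read(P1, v1) -> 26. No state change.
P0: v1 -> pp1 = 26
P1: v1 -> pp1 = 26
P2: v1 -> pp1 = 26
P3: v1 -> pp3 = 194

Answer: 26 26 26 194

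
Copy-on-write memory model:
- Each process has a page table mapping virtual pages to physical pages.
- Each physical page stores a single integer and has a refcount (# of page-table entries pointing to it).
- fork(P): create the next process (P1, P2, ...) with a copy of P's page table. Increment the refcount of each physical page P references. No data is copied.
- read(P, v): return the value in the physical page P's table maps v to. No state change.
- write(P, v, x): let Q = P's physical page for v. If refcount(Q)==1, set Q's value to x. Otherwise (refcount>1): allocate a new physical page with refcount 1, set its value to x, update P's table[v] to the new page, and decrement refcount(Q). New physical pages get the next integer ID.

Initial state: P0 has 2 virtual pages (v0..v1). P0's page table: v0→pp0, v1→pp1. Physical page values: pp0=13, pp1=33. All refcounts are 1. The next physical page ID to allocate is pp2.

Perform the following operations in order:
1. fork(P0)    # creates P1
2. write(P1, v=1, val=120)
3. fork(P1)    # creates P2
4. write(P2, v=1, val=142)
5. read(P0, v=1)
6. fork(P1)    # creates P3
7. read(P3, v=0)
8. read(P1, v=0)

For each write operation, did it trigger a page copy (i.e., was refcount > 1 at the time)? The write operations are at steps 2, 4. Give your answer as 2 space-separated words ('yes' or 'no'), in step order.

Op 1: fork(P0) -> P1. 2 ppages; refcounts: pp0:2 pp1:2
Op 2: write(P1, v1, 120). refcount(pp1)=2>1 -> COPY to pp2. 3 ppages; refcounts: pp0:2 pp1:1 pp2:1
Op 3: fork(P1) -> P2. 3 ppages; refcounts: pp0:3 pp1:1 pp2:2
Op 4: write(P2, v1, 142). refcount(pp2)=2>1 -> COPY to pp3. 4 ppages; refcounts: pp0:3 pp1:1 pp2:1 pp3:1
Op 5: read(P0, v1) -> 33. No state change.
Op 6: fork(P1) -> P3. 4 ppages; refcounts: pp0:4 pp1:1 pp2:2 pp3:1
Op 7: read(P3, v0) -> 13. No state change.
Op 8: read(P1, v0) -> 13. No state change.

yes yes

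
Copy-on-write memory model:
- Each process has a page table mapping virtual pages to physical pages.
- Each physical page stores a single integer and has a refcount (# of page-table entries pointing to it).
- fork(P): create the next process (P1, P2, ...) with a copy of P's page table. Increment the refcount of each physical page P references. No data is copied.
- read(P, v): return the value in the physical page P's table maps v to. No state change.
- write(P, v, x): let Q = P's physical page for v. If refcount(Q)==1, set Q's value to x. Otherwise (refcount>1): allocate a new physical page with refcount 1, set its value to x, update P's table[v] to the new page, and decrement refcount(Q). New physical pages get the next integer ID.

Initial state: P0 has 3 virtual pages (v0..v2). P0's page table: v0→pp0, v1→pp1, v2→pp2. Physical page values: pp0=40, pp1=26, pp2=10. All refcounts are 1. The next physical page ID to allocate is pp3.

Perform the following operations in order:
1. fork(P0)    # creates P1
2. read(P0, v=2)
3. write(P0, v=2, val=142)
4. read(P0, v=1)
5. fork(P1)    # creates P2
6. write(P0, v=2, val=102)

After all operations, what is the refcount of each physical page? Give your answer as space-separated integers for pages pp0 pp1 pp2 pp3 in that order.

Op 1: fork(P0) -> P1. 3 ppages; refcounts: pp0:2 pp1:2 pp2:2
Op 2: read(P0, v2) -> 10. No state change.
Op 3: write(P0, v2, 142). refcount(pp2)=2>1 -> COPY to pp3. 4 ppages; refcounts: pp0:2 pp1:2 pp2:1 pp3:1
Op 4: read(P0, v1) -> 26. No state change.
Op 5: fork(P1) -> P2. 4 ppages; refcounts: pp0:3 pp1:3 pp2:2 pp3:1
Op 6: write(P0, v2, 102). refcount(pp3)=1 -> write in place. 4 ppages; refcounts: pp0:3 pp1:3 pp2:2 pp3:1

Answer: 3 3 2 1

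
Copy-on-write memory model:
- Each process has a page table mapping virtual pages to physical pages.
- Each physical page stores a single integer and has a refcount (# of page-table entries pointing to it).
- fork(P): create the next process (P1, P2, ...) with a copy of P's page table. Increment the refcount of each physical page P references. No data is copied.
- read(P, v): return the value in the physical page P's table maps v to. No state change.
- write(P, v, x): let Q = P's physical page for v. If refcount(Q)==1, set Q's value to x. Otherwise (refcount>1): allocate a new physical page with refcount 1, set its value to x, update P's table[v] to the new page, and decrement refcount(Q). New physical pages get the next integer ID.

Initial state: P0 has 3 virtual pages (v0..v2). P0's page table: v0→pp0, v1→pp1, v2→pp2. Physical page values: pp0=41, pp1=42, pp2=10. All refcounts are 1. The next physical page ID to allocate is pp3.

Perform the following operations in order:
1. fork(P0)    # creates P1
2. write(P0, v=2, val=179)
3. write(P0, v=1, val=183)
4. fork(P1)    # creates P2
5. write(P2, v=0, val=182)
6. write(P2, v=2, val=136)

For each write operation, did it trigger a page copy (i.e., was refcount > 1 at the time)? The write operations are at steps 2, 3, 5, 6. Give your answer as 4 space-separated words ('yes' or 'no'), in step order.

Op 1: fork(P0) -> P1. 3 ppages; refcounts: pp0:2 pp1:2 pp2:2
Op 2: write(P0, v2, 179). refcount(pp2)=2>1 -> COPY to pp3. 4 ppages; refcounts: pp0:2 pp1:2 pp2:1 pp3:1
Op 3: write(P0, v1, 183). refcount(pp1)=2>1 -> COPY to pp4. 5 ppages; refcounts: pp0:2 pp1:1 pp2:1 pp3:1 pp4:1
Op 4: fork(P1) -> P2. 5 ppages; refcounts: pp0:3 pp1:2 pp2:2 pp3:1 pp4:1
Op 5: write(P2, v0, 182). refcount(pp0)=3>1 -> COPY to pp5. 6 ppages; refcounts: pp0:2 pp1:2 pp2:2 pp3:1 pp4:1 pp5:1
Op 6: write(P2, v2, 136). refcount(pp2)=2>1 -> COPY to pp6. 7 ppages; refcounts: pp0:2 pp1:2 pp2:1 pp3:1 pp4:1 pp5:1 pp6:1

yes yes yes yes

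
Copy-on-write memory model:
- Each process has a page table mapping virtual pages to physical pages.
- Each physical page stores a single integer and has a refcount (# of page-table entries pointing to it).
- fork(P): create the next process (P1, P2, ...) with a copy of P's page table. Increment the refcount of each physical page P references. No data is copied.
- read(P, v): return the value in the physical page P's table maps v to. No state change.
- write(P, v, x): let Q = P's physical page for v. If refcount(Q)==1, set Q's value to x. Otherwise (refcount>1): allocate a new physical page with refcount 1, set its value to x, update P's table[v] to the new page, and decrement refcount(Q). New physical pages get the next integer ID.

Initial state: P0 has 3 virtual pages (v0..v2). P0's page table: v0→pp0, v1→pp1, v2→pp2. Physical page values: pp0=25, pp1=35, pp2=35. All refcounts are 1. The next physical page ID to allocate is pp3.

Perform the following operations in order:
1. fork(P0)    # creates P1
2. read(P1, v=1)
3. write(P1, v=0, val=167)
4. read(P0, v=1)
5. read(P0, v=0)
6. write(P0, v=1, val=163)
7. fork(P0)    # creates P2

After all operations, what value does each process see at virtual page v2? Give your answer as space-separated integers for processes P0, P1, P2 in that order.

Op 1: fork(P0) -> P1. 3 ppages; refcounts: pp0:2 pp1:2 pp2:2
Op 2: read(P1, v1) -> 35. No state change.
Op 3: write(P1, v0, 167). refcount(pp0)=2>1 -> COPY to pp3. 4 ppages; refcounts: pp0:1 pp1:2 pp2:2 pp3:1
Op 4: read(P0, v1) -> 35. No state change.
Op 5: read(P0, v0) -> 25. No state change.
Op 6: write(P0, v1, 163). refcount(pp1)=2>1 -> COPY to pp4. 5 ppages; refcounts: pp0:1 pp1:1 pp2:2 pp3:1 pp4:1
Op 7: fork(P0) -> P2. 5 ppages; refcounts: pp0:2 pp1:1 pp2:3 pp3:1 pp4:2
P0: v2 -> pp2 = 35
P1: v2 -> pp2 = 35
P2: v2 -> pp2 = 35

Answer: 35 35 35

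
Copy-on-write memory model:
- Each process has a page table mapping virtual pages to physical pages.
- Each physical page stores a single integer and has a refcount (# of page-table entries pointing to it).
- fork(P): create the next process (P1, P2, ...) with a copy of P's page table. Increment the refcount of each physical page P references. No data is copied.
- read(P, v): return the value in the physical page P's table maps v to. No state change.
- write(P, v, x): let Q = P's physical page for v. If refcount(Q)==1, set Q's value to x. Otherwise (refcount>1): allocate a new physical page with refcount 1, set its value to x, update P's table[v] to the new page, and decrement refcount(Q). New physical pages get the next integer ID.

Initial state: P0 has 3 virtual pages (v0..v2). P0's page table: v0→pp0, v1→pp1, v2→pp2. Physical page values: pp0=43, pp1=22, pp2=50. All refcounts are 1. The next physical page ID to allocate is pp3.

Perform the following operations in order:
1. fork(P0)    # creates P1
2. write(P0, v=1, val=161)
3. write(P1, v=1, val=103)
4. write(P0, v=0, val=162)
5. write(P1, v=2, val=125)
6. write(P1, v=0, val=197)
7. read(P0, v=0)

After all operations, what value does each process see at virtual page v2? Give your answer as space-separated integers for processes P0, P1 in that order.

Op 1: fork(P0) -> P1. 3 ppages; refcounts: pp0:2 pp1:2 pp2:2
Op 2: write(P0, v1, 161). refcount(pp1)=2>1 -> COPY to pp3. 4 ppages; refcounts: pp0:2 pp1:1 pp2:2 pp3:1
Op 3: write(P1, v1, 103). refcount(pp1)=1 -> write in place. 4 ppages; refcounts: pp0:2 pp1:1 pp2:2 pp3:1
Op 4: write(P0, v0, 162). refcount(pp0)=2>1 -> COPY to pp4. 5 ppages; refcounts: pp0:1 pp1:1 pp2:2 pp3:1 pp4:1
Op 5: write(P1, v2, 125). refcount(pp2)=2>1 -> COPY to pp5. 6 ppages; refcounts: pp0:1 pp1:1 pp2:1 pp3:1 pp4:1 pp5:1
Op 6: write(P1, v0, 197). refcount(pp0)=1 -> write in place. 6 ppages; refcounts: pp0:1 pp1:1 pp2:1 pp3:1 pp4:1 pp5:1
Op 7: read(P0, v0) -> 162. No state change.
P0: v2 -> pp2 = 50
P1: v2 -> pp5 = 125

Answer: 50 125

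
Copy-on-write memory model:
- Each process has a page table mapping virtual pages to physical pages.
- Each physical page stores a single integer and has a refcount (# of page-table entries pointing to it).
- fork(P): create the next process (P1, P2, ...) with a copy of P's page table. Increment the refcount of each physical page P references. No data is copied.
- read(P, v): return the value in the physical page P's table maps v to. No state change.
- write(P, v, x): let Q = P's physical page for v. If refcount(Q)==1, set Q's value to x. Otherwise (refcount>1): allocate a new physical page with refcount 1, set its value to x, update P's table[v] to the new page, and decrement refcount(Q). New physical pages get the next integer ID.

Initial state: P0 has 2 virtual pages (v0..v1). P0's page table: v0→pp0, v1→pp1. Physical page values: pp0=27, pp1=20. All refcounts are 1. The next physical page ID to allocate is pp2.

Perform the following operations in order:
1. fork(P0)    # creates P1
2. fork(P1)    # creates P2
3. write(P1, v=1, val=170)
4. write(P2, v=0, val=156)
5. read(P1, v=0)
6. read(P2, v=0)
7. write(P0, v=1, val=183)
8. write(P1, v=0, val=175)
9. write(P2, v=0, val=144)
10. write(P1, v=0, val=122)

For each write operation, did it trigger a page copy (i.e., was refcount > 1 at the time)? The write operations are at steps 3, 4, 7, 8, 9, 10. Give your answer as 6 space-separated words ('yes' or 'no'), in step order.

Op 1: fork(P0) -> P1. 2 ppages; refcounts: pp0:2 pp1:2
Op 2: fork(P1) -> P2. 2 ppages; refcounts: pp0:3 pp1:3
Op 3: write(P1, v1, 170). refcount(pp1)=3>1 -> COPY to pp2. 3 ppages; refcounts: pp0:3 pp1:2 pp2:1
Op 4: write(P2, v0, 156). refcount(pp0)=3>1 -> COPY to pp3. 4 ppages; refcounts: pp0:2 pp1:2 pp2:1 pp3:1
Op 5: read(P1, v0) -> 27. No state change.
Op 6: read(P2, v0) -> 156. No state change.
Op 7: write(P0, v1, 183). refcount(pp1)=2>1 -> COPY to pp4. 5 ppages; refcounts: pp0:2 pp1:1 pp2:1 pp3:1 pp4:1
Op 8: write(P1, v0, 175). refcount(pp0)=2>1 -> COPY to pp5. 6 ppages; refcounts: pp0:1 pp1:1 pp2:1 pp3:1 pp4:1 pp5:1
Op 9: write(P2, v0, 144). refcount(pp3)=1 -> write in place. 6 ppages; refcounts: pp0:1 pp1:1 pp2:1 pp3:1 pp4:1 pp5:1
Op 10: write(P1, v0, 122). refcount(pp5)=1 -> write in place. 6 ppages; refcounts: pp0:1 pp1:1 pp2:1 pp3:1 pp4:1 pp5:1

yes yes yes yes no no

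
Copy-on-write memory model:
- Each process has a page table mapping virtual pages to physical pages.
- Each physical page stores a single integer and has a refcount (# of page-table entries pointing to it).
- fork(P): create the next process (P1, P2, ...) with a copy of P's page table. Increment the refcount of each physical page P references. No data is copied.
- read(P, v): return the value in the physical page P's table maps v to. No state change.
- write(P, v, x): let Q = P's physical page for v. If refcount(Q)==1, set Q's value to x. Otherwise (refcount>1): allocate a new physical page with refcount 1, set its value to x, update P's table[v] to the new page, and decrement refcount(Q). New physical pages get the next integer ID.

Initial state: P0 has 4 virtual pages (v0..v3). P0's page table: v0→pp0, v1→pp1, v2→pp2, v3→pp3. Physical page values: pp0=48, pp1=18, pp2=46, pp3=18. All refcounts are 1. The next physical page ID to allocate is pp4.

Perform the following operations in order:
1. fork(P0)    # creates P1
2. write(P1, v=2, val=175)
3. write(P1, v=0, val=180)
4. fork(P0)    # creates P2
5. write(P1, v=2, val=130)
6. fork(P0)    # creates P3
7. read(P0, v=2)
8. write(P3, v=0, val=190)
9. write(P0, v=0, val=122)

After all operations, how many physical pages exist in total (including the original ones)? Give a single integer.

Op 1: fork(P0) -> P1. 4 ppages; refcounts: pp0:2 pp1:2 pp2:2 pp3:2
Op 2: write(P1, v2, 175). refcount(pp2)=2>1 -> COPY to pp4. 5 ppages; refcounts: pp0:2 pp1:2 pp2:1 pp3:2 pp4:1
Op 3: write(P1, v0, 180). refcount(pp0)=2>1 -> COPY to pp5. 6 ppages; refcounts: pp0:1 pp1:2 pp2:1 pp3:2 pp4:1 pp5:1
Op 4: fork(P0) -> P2. 6 ppages; refcounts: pp0:2 pp1:3 pp2:2 pp3:3 pp4:1 pp5:1
Op 5: write(P1, v2, 130). refcount(pp4)=1 -> write in place. 6 ppages; refcounts: pp0:2 pp1:3 pp2:2 pp3:3 pp4:1 pp5:1
Op 6: fork(P0) -> P3. 6 ppages; refcounts: pp0:3 pp1:4 pp2:3 pp3:4 pp4:1 pp5:1
Op 7: read(P0, v2) -> 46. No state change.
Op 8: write(P3, v0, 190). refcount(pp0)=3>1 -> COPY to pp6. 7 ppages; refcounts: pp0:2 pp1:4 pp2:3 pp3:4 pp4:1 pp5:1 pp6:1
Op 9: write(P0, v0, 122). refcount(pp0)=2>1 -> COPY to pp7. 8 ppages; refcounts: pp0:1 pp1:4 pp2:3 pp3:4 pp4:1 pp5:1 pp6:1 pp7:1

Answer: 8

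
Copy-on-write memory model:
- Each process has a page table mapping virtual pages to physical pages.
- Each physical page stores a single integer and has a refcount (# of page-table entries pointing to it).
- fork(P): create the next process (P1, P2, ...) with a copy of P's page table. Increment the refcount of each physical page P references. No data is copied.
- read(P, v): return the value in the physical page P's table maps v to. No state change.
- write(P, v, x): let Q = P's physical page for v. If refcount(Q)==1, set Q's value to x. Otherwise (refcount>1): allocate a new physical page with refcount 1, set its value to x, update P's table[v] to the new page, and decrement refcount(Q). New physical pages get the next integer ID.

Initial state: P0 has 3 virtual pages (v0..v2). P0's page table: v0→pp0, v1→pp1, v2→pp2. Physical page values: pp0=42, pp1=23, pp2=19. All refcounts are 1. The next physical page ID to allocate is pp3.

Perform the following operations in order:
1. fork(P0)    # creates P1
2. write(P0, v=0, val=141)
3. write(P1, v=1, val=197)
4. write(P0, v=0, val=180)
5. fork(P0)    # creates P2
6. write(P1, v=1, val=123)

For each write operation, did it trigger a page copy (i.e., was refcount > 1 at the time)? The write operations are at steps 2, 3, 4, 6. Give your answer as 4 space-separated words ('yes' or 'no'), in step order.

Op 1: fork(P0) -> P1. 3 ppages; refcounts: pp0:2 pp1:2 pp2:2
Op 2: write(P0, v0, 141). refcount(pp0)=2>1 -> COPY to pp3. 4 ppages; refcounts: pp0:1 pp1:2 pp2:2 pp3:1
Op 3: write(P1, v1, 197). refcount(pp1)=2>1 -> COPY to pp4. 5 ppages; refcounts: pp0:1 pp1:1 pp2:2 pp3:1 pp4:1
Op 4: write(P0, v0, 180). refcount(pp3)=1 -> write in place. 5 ppages; refcounts: pp0:1 pp1:1 pp2:2 pp3:1 pp4:1
Op 5: fork(P0) -> P2. 5 ppages; refcounts: pp0:1 pp1:2 pp2:3 pp3:2 pp4:1
Op 6: write(P1, v1, 123). refcount(pp4)=1 -> write in place. 5 ppages; refcounts: pp0:1 pp1:2 pp2:3 pp3:2 pp4:1

yes yes no no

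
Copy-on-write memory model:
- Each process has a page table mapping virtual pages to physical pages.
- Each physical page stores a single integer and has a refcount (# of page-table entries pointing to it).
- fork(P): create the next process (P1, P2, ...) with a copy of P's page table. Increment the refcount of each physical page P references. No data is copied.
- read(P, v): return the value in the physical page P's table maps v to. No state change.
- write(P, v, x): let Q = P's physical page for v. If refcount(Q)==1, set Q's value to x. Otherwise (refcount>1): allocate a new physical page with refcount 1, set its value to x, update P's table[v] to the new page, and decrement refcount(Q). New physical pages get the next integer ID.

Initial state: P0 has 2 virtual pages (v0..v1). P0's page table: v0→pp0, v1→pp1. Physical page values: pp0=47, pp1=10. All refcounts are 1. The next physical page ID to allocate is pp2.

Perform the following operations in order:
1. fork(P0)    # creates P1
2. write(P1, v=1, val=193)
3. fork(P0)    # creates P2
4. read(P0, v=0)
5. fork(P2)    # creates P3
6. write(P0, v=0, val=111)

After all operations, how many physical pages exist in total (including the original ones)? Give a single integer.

Answer: 4

Derivation:
Op 1: fork(P0) -> P1. 2 ppages; refcounts: pp0:2 pp1:2
Op 2: write(P1, v1, 193). refcount(pp1)=2>1 -> COPY to pp2. 3 ppages; refcounts: pp0:2 pp1:1 pp2:1
Op 3: fork(P0) -> P2. 3 ppages; refcounts: pp0:3 pp1:2 pp2:1
Op 4: read(P0, v0) -> 47. No state change.
Op 5: fork(P2) -> P3. 3 ppages; refcounts: pp0:4 pp1:3 pp2:1
Op 6: write(P0, v0, 111). refcount(pp0)=4>1 -> COPY to pp3. 4 ppages; refcounts: pp0:3 pp1:3 pp2:1 pp3:1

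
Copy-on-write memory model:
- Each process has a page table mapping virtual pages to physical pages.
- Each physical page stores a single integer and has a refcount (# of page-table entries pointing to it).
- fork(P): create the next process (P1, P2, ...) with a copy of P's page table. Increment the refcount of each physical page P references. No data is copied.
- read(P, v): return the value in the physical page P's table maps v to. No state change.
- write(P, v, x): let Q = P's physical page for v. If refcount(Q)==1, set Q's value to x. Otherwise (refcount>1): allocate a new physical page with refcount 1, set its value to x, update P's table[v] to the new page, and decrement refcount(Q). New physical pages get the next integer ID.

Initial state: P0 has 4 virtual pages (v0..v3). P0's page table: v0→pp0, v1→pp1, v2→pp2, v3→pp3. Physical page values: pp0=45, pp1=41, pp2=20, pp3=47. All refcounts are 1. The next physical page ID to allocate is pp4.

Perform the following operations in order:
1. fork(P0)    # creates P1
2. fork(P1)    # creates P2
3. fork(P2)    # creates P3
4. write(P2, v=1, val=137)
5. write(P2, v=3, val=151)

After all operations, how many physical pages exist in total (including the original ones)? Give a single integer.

Answer: 6

Derivation:
Op 1: fork(P0) -> P1. 4 ppages; refcounts: pp0:2 pp1:2 pp2:2 pp3:2
Op 2: fork(P1) -> P2. 4 ppages; refcounts: pp0:3 pp1:3 pp2:3 pp3:3
Op 3: fork(P2) -> P3. 4 ppages; refcounts: pp0:4 pp1:4 pp2:4 pp3:4
Op 4: write(P2, v1, 137). refcount(pp1)=4>1 -> COPY to pp4. 5 ppages; refcounts: pp0:4 pp1:3 pp2:4 pp3:4 pp4:1
Op 5: write(P2, v3, 151). refcount(pp3)=4>1 -> COPY to pp5. 6 ppages; refcounts: pp0:4 pp1:3 pp2:4 pp3:3 pp4:1 pp5:1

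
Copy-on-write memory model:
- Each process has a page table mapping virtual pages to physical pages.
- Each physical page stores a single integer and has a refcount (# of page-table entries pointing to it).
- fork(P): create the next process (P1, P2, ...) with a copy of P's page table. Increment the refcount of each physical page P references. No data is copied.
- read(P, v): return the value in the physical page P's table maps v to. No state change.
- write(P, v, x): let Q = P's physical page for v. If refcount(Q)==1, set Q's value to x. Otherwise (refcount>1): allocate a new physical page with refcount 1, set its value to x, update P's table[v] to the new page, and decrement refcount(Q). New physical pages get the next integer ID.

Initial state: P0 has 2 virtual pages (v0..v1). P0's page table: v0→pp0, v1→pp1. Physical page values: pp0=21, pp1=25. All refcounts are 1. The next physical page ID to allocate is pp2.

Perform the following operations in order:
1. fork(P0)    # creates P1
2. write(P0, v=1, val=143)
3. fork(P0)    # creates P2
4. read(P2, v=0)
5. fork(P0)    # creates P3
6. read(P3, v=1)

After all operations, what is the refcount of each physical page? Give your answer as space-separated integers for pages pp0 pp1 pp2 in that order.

Answer: 4 1 3

Derivation:
Op 1: fork(P0) -> P1. 2 ppages; refcounts: pp0:2 pp1:2
Op 2: write(P0, v1, 143). refcount(pp1)=2>1 -> COPY to pp2. 3 ppages; refcounts: pp0:2 pp1:1 pp2:1
Op 3: fork(P0) -> P2. 3 ppages; refcounts: pp0:3 pp1:1 pp2:2
Op 4: read(P2, v0) -> 21. No state change.
Op 5: fork(P0) -> P3. 3 ppages; refcounts: pp0:4 pp1:1 pp2:3
Op 6: read(P3, v1) -> 143. No state change.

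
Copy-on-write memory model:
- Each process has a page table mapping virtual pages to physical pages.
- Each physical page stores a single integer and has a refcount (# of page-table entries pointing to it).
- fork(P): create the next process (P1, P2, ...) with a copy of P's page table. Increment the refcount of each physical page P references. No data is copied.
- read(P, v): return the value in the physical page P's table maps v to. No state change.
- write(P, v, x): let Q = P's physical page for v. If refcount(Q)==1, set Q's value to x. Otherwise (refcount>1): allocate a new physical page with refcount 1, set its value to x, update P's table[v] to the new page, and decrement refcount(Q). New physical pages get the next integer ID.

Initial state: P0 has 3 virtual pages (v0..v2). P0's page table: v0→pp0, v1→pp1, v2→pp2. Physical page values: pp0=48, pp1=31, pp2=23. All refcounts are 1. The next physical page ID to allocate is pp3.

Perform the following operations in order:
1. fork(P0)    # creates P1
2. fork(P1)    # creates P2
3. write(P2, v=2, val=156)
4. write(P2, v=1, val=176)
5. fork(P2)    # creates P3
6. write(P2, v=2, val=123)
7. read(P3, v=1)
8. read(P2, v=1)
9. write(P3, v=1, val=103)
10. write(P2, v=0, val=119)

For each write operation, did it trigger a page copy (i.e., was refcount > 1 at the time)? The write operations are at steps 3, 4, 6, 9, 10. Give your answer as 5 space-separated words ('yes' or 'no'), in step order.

Op 1: fork(P0) -> P1. 3 ppages; refcounts: pp0:2 pp1:2 pp2:2
Op 2: fork(P1) -> P2. 3 ppages; refcounts: pp0:3 pp1:3 pp2:3
Op 3: write(P2, v2, 156). refcount(pp2)=3>1 -> COPY to pp3. 4 ppages; refcounts: pp0:3 pp1:3 pp2:2 pp3:1
Op 4: write(P2, v1, 176). refcount(pp1)=3>1 -> COPY to pp4. 5 ppages; refcounts: pp0:3 pp1:2 pp2:2 pp3:1 pp4:1
Op 5: fork(P2) -> P3. 5 ppages; refcounts: pp0:4 pp1:2 pp2:2 pp3:2 pp4:2
Op 6: write(P2, v2, 123). refcount(pp3)=2>1 -> COPY to pp5. 6 ppages; refcounts: pp0:4 pp1:2 pp2:2 pp3:1 pp4:2 pp5:1
Op 7: read(P3, v1) -> 176. No state change.
Op 8: read(P2, v1) -> 176. No state change.
Op 9: write(P3, v1, 103). refcount(pp4)=2>1 -> COPY to pp6. 7 ppages; refcounts: pp0:4 pp1:2 pp2:2 pp3:1 pp4:1 pp5:1 pp6:1
Op 10: write(P2, v0, 119). refcount(pp0)=4>1 -> COPY to pp7. 8 ppages; refcounts: pp0:3 pp1:2 pp2:2 pp3:1 pp4:1 pp5:1 pp6:1 pp7:1

yes yes yes yes yes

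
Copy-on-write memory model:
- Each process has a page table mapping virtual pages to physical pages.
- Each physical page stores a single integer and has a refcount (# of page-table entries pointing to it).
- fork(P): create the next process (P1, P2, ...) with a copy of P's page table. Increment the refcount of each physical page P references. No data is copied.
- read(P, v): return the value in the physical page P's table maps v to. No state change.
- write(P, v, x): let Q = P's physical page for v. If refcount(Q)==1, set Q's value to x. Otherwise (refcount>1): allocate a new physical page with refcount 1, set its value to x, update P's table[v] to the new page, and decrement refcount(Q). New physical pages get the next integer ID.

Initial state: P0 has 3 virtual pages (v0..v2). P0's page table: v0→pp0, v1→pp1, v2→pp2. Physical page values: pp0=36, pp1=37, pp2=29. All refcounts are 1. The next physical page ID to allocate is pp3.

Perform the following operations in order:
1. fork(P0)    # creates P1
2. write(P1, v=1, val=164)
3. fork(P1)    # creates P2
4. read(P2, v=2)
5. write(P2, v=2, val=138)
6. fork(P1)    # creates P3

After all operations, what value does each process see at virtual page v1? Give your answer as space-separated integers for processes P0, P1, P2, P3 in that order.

Op 1: fork(P0) -> P1. 3 ppages; refcounts: pp0:2 pp1:2 pp2:2
Op 2: write(P1, v1, 164). refcount(pp1)=2>1 -> COPY to pp3. 4 ppages; refcounts: pp0:2 pp1:1 pp2:2 pp3:1
Op 3: fork(P1) -> P2. 4 ppages; refcounts: pp0:3 pp1:1 pp2:3 pp3:2
Op 4: read(P2, v2) -> 29. No state change.
Op 5: write(P2, v2, 138). refcount(pp2)=3>1 -> COPY to pp4. 5 ppages; refcounts: pp0:3 pp1:1 pp2:2 pp3:2 pp4:1
Op 6: fork(P1) -> P3. 5 ppages; refcounts: pp0:4 pp1:1 pp2:3 pp3:3 pp4:1
P0: v1 -> pp1 = 37
P1: v1 -> pp3 = 164
P2: v1 -> pp3 = 164
P3: v1 -> pp3 = 164

Answer: 37 164 164 164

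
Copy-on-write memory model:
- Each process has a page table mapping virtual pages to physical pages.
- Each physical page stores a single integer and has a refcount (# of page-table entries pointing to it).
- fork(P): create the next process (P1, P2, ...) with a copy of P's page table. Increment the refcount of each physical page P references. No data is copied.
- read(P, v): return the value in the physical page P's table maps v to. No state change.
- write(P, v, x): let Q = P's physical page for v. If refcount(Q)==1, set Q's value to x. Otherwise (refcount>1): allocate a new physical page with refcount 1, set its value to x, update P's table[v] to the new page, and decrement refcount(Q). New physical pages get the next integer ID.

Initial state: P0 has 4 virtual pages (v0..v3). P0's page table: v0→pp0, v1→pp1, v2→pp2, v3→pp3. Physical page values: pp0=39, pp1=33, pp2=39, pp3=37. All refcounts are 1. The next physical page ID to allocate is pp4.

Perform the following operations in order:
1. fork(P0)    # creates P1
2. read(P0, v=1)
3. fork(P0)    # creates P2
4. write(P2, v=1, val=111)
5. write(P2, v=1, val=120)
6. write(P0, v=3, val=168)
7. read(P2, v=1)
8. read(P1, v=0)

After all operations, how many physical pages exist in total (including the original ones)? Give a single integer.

Answer: 6

Derivation:
Op 1: fork(P0) -> P1. 4 ppages; refcounts: pp0:2 pp1:2 pp2:2 pp3:2
Op 2: read(P0, v1) -> 33. No state change.
Op 3: fork(P0) -> P2. 4 ppages; refcounts: pp0:3 pp1:3 pp2:3 pp3:3
Op 4: write(P2, v1, 111). refcount(pp1)=3>1 -> COPY to pp4. 5 ppages; refcounts: pp0:3 pp1:2 pp2:3 pp3:3 pp4:1
Op 5: write(P2, v1, 120). refcount(pp4)=1 -> write in place. 5 ppages; refcounts: pp0:3 pp1:2 pp2:3 pp3:3 pp4:1
Op 6: write(P0, v3, 168). refcount(pp3)=3>1 -> COPY to pp5. 6 ppages; refcounts: pp0:3 pp1:2 pp2:3 pp3:2 pp4:1 pp5:1
Op 7: read(P2, v1) -> 120. No state change.
Op 8: read(P1, v0) -> 39. No state change.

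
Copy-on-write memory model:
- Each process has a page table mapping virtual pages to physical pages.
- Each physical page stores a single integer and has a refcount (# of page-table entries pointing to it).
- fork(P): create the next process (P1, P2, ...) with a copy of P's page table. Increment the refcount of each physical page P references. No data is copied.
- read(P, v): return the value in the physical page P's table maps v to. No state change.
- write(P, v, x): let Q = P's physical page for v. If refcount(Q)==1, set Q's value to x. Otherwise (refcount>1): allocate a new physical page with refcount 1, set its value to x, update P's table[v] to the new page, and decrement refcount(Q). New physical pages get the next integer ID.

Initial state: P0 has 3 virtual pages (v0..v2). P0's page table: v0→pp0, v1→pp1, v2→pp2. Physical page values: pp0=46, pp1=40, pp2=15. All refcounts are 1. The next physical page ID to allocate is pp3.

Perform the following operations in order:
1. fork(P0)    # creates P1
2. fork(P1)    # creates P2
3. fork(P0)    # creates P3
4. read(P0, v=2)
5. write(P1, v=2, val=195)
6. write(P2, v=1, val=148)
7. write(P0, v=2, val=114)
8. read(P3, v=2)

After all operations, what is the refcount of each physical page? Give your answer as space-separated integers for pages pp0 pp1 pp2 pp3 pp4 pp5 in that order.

Answer: 4 3 2 1 1 1

Derivation:
Op 1: fork(P0) -> P1. 3 ppages; refcounts: pp0:2 pp1:2 pp2:2
Op 2: fork(P1) -> P2. 3 ppages; refcounts: pp0:3 pp1:3 pp2:3
Op 3: fork(P0) -> P3. 3 ppages; refcounts: pp0:4 pp1:4 pp2:4
Op 4: read(P0, v2) -> 15. No state change.
Op 5: write(P1, v2, 195). refcount(pp2)=4>1 -> COPY to pp3. 4 ppages; refcounts: pp0:4 pp1:4 pp2:3 pp3:1
Op 6: write(P2, v1, 148). refcount(pp1)=4>1 -> COPY to pp4. 5 ppages; refcounts: pp0:4 pp1:3 pp2:3 pp3:1 pp4:1
Op 7: write(P0, v2, 114). refcount(pp2)=3>1 -> COPY to pp5. 6 ppages; refcounts: pp0:4 pp1:3 pp2:2 pp3:1 pp4:1 pp5:1
Op 8: read(P3, v2) -> 15. No state change.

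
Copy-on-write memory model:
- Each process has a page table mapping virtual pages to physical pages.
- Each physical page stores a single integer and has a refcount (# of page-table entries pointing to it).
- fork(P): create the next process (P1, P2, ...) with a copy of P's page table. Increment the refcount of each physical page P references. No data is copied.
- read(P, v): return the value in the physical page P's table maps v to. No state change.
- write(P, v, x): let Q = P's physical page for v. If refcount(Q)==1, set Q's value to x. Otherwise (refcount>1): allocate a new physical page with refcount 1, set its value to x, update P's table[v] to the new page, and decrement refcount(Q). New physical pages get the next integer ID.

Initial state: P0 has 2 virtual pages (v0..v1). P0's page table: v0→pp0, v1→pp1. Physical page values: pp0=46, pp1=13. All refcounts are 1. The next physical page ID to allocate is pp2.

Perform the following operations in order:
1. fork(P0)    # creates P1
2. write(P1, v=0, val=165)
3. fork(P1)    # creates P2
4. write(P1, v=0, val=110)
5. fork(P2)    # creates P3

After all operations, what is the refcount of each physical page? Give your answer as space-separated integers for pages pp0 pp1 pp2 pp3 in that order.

Answer: 1 4 2 1

Derivation:
Op 1: fork(P0) -> P1. 2 ppages; refcounts: pp0:2 pp1:2
Op 2: write(P1, v0, 165). refcount(pp0)=2>1 -> COPY to pp2. 3 ppages; refcounts: pp0:1 pp1:2 pp2:1
Op 3: fork(P1) -> P2. 3 ppages; refcounts: pp0:1 pp1:3 pp2:2
Op 4: write(P1, v0, 110). refcount(pp2)=2>1 -> COPY to pp3. 4 ppages; refcounts: pp0:1 pp1:3 pp2:1 pp3:1
Op 5: fork(P2) -> P3. 4 ppages; refcounts: pp0:1 pp1:4 pp2:2 pp3:1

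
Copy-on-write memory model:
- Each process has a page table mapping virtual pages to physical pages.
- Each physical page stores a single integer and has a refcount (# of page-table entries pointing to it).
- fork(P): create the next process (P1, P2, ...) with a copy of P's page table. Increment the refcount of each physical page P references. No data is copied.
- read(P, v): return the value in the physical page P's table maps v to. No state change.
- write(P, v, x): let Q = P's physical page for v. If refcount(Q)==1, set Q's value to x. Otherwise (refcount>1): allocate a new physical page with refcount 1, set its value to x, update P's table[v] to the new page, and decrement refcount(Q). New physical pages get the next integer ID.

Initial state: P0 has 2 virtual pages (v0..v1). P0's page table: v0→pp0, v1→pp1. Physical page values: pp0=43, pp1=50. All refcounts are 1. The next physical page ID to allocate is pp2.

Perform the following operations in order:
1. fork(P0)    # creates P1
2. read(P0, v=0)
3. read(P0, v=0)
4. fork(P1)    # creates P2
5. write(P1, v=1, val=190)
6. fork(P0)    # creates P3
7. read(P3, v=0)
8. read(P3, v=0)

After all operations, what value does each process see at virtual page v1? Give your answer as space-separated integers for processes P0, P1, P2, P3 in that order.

Op 1: fork(P0) -> P1. 2 ppages; refcounts: pp0:2 pp1:2
Op 2: read(P0, v0) -> 43. No state change.
Op 3: read(P0, v0) -> 43. No state change.
Op 4: fork(P1) -> P2. 2 ppages; refcounts: pp0:3 pp1:3
Op 5: write(P1, v1, 190). refcount(pp1)=3>1 -> COPY to pp2. 3 ppages; refcounts: pp0:3 pp1:2 pp2:1
Op 6: fork(P0) -> P3. 3 ppages; refcounts: pp0:4 pp1:3 pp2:1
Op 7: read(P3, v0) -> 43. No state change.
Op 8: read(P3, v0) -> 43. No state change.
P0: v1 -> pp1 = 50
P1: v1 -> pp2 = 190
P2: v1 -> pp1 = 50
P3: v1 -> pp1 = 50

Answer: 50 190 50 50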